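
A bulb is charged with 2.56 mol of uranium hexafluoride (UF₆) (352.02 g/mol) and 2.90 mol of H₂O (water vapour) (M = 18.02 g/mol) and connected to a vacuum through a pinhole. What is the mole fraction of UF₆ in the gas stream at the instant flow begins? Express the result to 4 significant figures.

0.1665

The effusion rate of species i is ∝ p_i/√M_i ∝ n_i/√M_i.
So x_UF₆ in the escaping gas = (n_UF₆/√M_UF₆) / Σ(n_i/√M_i)
= (2.56/√352.02) / (2.56/√352.02 + 2.90/√18.02) = 0.1364/(0.1364 + 0.6832) = 0.1665.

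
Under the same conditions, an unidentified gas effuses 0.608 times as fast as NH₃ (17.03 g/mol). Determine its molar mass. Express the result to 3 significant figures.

46.1 g/mol

Since effusion rate ∝ 1/√M, rate_X/rate_NH₃ = √(M_NH₃/M_X).
0.608 = √(17.03/M_X)
M_X = 17.03 / 0.608² = 17.03 / 0.3697 = 46.1 g/mol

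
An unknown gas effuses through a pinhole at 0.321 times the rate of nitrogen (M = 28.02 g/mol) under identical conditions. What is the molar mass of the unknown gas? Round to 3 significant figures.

By Graham's law, rate_X/rate_N₂ = √(M_N₂/M_X).
0.321 = √(28.02/M_X)
M_X = 28.02 / 0.321² = 28.02 / 0.1030 = 272 g/mol

272 g/mol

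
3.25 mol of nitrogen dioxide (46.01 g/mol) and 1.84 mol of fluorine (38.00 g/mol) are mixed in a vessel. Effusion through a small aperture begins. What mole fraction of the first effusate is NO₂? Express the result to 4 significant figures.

Each component's effusion rate ∝ (its partial pressure)·(1/√M) ∝ n_i/√M_i.
x_NO₂(eff) = (n_NO₂/√M_NO₂) / (n_NO₂/√M_NO₂ + n_F₂/√M_F₂)
= (3.25/√46.01) / (3.25/√46.01 + 1.84/√38.00) = 0.4791/(0.4791 + 0.2985) = 0.6162.

0.6162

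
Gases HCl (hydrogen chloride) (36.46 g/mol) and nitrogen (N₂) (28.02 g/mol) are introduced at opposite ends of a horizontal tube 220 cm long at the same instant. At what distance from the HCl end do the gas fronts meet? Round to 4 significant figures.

The fronts meet when d_HCl + d_N₂ = L with d_HCl/d_N₂ = √(M_N₂/M_HCl) (Graham's law). Here √(M_N₂/M_HCl) = √(28.02/36.46) = 0.8766.
With d_HCl + d_N₂ = 220 cm, d_N₂ = 220/(1 + 0.8766) = 117.2 cm.
d_HCl = 220 − 117.2 = 102.8 cm.

102.8 cm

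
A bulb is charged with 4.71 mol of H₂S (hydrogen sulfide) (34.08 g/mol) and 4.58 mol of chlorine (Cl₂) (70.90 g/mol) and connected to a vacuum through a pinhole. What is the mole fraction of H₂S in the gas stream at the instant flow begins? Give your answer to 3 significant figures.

Effusion rate of each component ∝ n_i/√M_i (partial pressure × 1/√M).
Mole fraction of H₂S in the effusate = (n_H₂S/√M_H₂S) / (n_H₂S/√M_H₂S + n_Cl₂/√M_Cl₂)
= (4.71/√34.08) / (4.71/√34.08 + 4.58/√70.90) = 0.8068/(0.8068 + 0.5439) = 0.597.

0.597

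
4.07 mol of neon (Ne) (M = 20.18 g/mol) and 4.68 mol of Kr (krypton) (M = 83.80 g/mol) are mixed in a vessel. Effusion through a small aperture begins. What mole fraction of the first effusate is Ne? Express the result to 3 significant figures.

0.639

Each component's effusion rate ∝ (its partial pressure)·(1/√M) ∝ n_i/√M_i.
Mole fraction of Ne in the effusate = (n_Ne/√M_Ne) / (n_Ne/√M_Ne + n_Kr/√M_Kr)
= (4.07/√20.18) / (4.07/√20.18 + 4.68/√83.80) = 0.9060/(0.9060 + 0.5112) = 0.639.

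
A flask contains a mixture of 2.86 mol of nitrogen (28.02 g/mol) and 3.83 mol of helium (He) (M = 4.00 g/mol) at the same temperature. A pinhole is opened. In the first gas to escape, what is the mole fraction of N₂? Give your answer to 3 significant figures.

0.220

The effusion rate of species i is ∝ p_i/√M_i ∝ n_i/√M_i.
So x_N₂ in the escaping gas = (n_N₂/√M_N₂) / Σ(n_i/√M_i)
= (2.86/√28.02) / (2.86/√28.02 + 3.83/√4.00) = 0.5403/(0.5403 + 1.915) = 0.220.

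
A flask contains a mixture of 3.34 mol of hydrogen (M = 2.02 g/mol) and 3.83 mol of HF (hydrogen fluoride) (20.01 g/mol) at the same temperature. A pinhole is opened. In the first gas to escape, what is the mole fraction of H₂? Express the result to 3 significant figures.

0.733

The effusion rate of species i is ∝ p_i/√M_i ∝ n_i/√M_i.
Mole fraction of H₂ in the effusate = (n_H₂/√M_H₂) / (n_H₂/√M_H₂ + n_HF/√M_HF)
= (3.34/√2.02) / (3.34/√2.02 + 3.83/√20.01) = 2.350/(2.350 + 0.8562) = 0.733.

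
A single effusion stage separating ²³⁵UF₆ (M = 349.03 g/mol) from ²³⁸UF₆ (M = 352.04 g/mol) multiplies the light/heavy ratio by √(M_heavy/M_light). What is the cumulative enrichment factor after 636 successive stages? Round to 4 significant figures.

15.34

After 636 stages the ratio has grown by (√(352.04/349.03))^636 = (352.04/349.03)^(636/2).
= 1.00862^318 = 15.34.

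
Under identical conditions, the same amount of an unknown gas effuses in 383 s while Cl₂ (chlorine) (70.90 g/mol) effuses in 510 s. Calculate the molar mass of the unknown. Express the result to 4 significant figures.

39.99 g/mol

By Graham's law, t_X/t_Cl₂ = √(M_X/M_Cl₂).
383/510 = 0.7510 = √(M_X/70.90)
M_X = 70.90 × 0.7510² = 70.90 × 0.5640 = 39.99 g/mol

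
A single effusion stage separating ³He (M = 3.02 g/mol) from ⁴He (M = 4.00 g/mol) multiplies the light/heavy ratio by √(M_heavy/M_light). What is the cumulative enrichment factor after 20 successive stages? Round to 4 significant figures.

16.62

Overall factor = α^20 with α = √(4.00/3.02), i.e. (4.00/3.02)^(20/2).
= 1.32450^10 = 16.62.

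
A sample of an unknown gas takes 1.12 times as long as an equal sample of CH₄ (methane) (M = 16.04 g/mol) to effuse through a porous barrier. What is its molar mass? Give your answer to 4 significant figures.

20.12 g/mol

By Graham's law, t_X/t_CH₄ = √(M_X/M_CH₄).
1.12 = √(M_X/16.04)
M_X = 16.04 × 1.12² = 16.04 × 1.254 = 20.12 g/mol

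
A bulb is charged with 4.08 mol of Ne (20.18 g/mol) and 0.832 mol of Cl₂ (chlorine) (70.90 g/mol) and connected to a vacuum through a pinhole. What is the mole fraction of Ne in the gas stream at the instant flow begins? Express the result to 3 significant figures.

0.902

Each component's effusion rate ∝ (its partial pressure)·(1/√M) ∝ n_i/√M_i.
x_Ne(eff) = (n_Ne/√M_Ne) / (n_Ne/√M_Ne + n_Cl₂/√M_Cl₂)
= (4.08/√20.18) / (4.08/√20.18 + 0.832/√70.90) = 0.9082/(0.9082 + 0.09881) = 0.902.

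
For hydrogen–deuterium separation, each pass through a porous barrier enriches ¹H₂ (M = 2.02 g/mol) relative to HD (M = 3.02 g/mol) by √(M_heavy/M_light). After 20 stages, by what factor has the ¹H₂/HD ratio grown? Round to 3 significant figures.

55.8

After 20 stages the ratio has grown by (√(3.02/2.02))^20 = (3.02/2.02)^(20/2).
= 1.49505^10 = 55.8.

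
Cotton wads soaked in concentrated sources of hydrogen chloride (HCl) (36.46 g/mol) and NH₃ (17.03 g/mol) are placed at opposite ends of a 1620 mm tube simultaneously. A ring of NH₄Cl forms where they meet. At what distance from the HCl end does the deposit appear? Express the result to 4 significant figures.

657.7 mm

The fronts meet when d_HCl + d_NH₃ = L with d_HCl/d_NH₃ = √(M_NH₃/M_HCl) (Graham's law). Here √(M_NH₃/M_HCl) = √(17.03/36.46) = 0.6834.
With d_HCl + d_NH₃ = 1620 mm, d_NH₃ = 1620/(1 + 0.6834) = 962.3 mm.
d_HCl = 1620 − 962.3 = 657.7 mm.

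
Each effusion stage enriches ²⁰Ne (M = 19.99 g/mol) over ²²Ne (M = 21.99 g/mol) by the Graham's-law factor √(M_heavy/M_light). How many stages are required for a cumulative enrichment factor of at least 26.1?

Per stage α = (21.99/19.99)^(1/2) = 1.10005^0.5, giving ln α = 0.04768.
Need α^N ≥ 26.1 ⇒ N ≥ ln(26.1) / ln α = 3.262 / 0.04768 = 68.42.
So at least 69 stages are needed.

69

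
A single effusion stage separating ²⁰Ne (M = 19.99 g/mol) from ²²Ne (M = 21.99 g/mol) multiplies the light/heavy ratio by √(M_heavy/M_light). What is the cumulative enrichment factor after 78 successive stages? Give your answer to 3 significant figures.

Each stage multiplies the ratio by α = √(21.99/19.99), so after 78 stages the overall factor is α^78 = (21.99/19.99)^(78/2).
= 1.10005^39 = 41.2.

41.2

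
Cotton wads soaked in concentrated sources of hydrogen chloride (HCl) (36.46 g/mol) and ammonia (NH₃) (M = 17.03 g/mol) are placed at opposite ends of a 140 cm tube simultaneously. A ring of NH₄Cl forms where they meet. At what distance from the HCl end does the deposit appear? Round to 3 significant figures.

56.8 cm

In equal time, each gas travels a distance ∝ its rate ∝ 1/√M, so d_HCl/d_NH₃ = √(M_NH₃/M_HCl) = √(17.03/36.46) = 0.6834.
With d_HCl + d_NH₃ = 140 cm, d_NH₃ = 140/(1 + 0.6834) = 83.16 cm.
d_HCl = 140 − 83.16 = 56.8 cm.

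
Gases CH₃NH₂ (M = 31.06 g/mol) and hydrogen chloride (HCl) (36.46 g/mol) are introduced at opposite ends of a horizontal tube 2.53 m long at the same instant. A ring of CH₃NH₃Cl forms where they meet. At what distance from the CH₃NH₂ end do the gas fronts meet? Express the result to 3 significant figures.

Graham's law gives d_CH₃NH₂/d_HCl = rate_CH₃NH₂/rate_HCl = √(M_HCl/M_CH₃NH₂) = √(36.46/31.06) = 1.083.
With d_CH₃NH₂ + d_HCl = 2.53 m, d_HCl = 2.53/(1 + 1.083) = 1.214 m.
d_CH₃NH₂ = 2.53 − 1.214 = 1.32 m.

1.32 m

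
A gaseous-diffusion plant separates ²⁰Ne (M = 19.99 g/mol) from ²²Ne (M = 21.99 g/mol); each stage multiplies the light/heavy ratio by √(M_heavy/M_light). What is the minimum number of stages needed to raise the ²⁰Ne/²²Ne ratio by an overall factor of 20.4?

64

Per stage α = (21.99/19.99)^(1/2) = 1.10005^0.5, giving ln α = 0.04768.
Need α^N ≥ 20.4 ⇒ N ≥ ln(20.4) / ln α = 3.016 / 0.04768 = 63.25.
Minimum whole number of stages: N = 64.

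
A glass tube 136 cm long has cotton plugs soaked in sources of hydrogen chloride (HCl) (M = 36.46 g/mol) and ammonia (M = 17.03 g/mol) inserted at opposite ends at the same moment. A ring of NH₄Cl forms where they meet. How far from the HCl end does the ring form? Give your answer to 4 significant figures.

55.21 cm

Graham's law gives d_HCl/d_NH₃ = rate_HCl/rate_NH₃ = √(M_NH₃/M_HCl) = √(17.03/36.46) = 0.6834.
With d_HCl + d_NH₃ = 136 cm, d_NH₃ = 136/(1 + 0.6834) = 80.79 cm.
d_HCl = 136 − 80.79 = 55.21 cm.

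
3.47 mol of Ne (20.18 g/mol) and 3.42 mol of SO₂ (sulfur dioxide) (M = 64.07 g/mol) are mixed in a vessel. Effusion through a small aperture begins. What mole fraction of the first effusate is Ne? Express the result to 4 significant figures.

0.6439

Each component's effusion rate ∝ (its partial pressure)·(1/√M) ∝ n_i/√M_i.
x_Ne(eff) = (n_Ne/√M_Ne) / (n_Ne/√M_Ne + n_SO₂/√M_SO₂)
= (3.47/√20.18) / (3.47/√20.18 + 3.42/√64.07) = 0.7724/(0.7724 + 0.4273) = 0.6439.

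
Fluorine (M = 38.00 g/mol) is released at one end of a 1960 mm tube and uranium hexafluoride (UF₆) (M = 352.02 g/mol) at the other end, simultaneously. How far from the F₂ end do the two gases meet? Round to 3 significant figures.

1480 mm

Graham's law gives d_F₂/d_UF₆ = rate_F₂/rate_UF₆ = √(M_UF₆/M_F₂) = √(352.02/38.00) = 3.044.
With d_F₂ + d_UF₆ = 1960 mm, d_UF₆ = 1960/(1 + 3.044) = 484.7 mm.
d_F₂ = 1960 − 484.7 = 1480 mm.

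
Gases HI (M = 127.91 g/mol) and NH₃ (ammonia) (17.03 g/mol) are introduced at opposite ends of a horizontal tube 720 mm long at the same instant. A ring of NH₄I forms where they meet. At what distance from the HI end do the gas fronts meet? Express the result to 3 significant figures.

Distances travelled in equal time are proportional to diffusion rates, so d_HI/d_NH₃ = √(M_NH₃/M_HI) = √(17.03/127.91) = 0.3649.
With d_HI + d_NH₃ = 720 mm, d_NH₃ = 720/(1 + 0.3649) = 527.5 mm.
d_HI = 720 − 527.5 = 192 mm.

192 mm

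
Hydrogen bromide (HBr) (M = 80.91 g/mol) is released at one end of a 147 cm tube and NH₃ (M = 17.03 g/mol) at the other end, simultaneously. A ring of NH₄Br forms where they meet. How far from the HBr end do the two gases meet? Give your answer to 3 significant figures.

46.2 cm

In equal time, each gas travels a distance ∝ its rate ∝ 1/√M, so d_HBr/d_NH₃ = √(M_NH₃/M_HBr) = √(17.03/80.91) = 0.4588.
With d_HBr + d_NH₃ = 147 cm, d_NH₃ = 147/(1 + 0.4588) = 100.8 cm.
d_HBr = 147 − 100.8 = 46.2 cm.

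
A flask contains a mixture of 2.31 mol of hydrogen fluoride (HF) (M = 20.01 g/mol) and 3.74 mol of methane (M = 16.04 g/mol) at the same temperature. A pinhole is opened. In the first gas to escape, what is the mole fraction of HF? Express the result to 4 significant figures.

The effusion rate of species i is ∝ p_i/√M_i ∝ n_i/√M_i.
x_HF(eff) = (n_HF/√M_HF) / (n_HF/√M_HF + n_CH₄/√M_CH₄)
= (2.31/√20.01) / (2.31/√20.01 + 3.74/√16.04) = 0.5164/(0.5164 + 0.9338) = 0.3561.

0.3561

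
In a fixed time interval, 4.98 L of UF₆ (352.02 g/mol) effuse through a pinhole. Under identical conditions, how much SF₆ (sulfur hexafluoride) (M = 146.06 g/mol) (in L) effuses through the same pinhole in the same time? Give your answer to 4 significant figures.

By Graham's law, rate_SF₆/rate_UF₆ = √(M_UF₆/M_SF₆) = √(352.02/146.06) = √2.410 = 1.552.
So the volume for SF₆ is 4.98 × 1.552 = 7.731 L.

7.731 L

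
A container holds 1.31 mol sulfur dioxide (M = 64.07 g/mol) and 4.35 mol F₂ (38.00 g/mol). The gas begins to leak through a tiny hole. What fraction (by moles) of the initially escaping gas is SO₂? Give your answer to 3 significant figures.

0.188

Each component's effusion rate ∝ (its partial pressure)·(1/√M) ∝ n_i/√M_i.
x_SO₂(eff) = (n_SO₂/√M_SO₂) / (n_SO₂/√M_SO₂ + n_F₂/√M_F₂)
= (1.31/√64.07) / (1.31/√64.07 + 4.35/√38.00) = 0.1637/(0.1637 + 0.7057) = 0.188.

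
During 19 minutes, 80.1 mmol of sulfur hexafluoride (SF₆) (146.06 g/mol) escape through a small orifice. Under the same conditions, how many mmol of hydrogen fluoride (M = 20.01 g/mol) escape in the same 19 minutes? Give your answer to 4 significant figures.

Since effusion rate ∝ 1/√M, rate_HF/rate_SF₆ = √(M_SF₆/M_HF) = √(146.06/20.01) = √7.299 = 2.702.
So the amount for HF is 80.1 × 2.702 = 216.4 mmol.

216.4 mmol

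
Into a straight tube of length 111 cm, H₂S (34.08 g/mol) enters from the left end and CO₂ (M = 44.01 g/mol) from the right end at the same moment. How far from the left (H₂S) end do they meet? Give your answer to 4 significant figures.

Graham's law gives d_H₂S/d_CO₂ = rate_H₂S/rate_CO₂ = √(M_CO₂/M_H₂S) = √(44.01/34.08) = 1.136.
With d_H₂S + d_CO₂ = 111 cm, d_CO₂ = 111/(1 + 1.136) = 51.96 cm.
d_H₂S = 111 − 51.96 = 59.04 cm.

59.04 cm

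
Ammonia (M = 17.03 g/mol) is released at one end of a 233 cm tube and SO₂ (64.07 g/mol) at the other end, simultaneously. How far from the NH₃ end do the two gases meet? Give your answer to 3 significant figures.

The fronts meet when d_NH₃ + d_SO₂ = L with d_NH₃/d_SO₂ = √(M_SO₂/M_NH₃) (Graham's law). Here √(M_SO₂/M_NH₃) = √(64.07/17.03) = 1.940.
With d_NH₃ + d_SO₂ = 233 cm, d_SO₂ = 233/(1 + 1.940) = 79.26 cm.
d_NH₃ = 233 − 79.26 = 154 cm.

154 cm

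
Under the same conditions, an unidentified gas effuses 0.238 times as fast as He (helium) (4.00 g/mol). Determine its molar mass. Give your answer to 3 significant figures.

Since effusion rate ∝ 1/√M, rate_X/rate_He = √(M_He/M_X).
0.238 = √(4.00/M_X)
M_X = 4.00 / 0.238² = 4.00 / 0.05664 = 70.6 g/mol

70.6 g/mol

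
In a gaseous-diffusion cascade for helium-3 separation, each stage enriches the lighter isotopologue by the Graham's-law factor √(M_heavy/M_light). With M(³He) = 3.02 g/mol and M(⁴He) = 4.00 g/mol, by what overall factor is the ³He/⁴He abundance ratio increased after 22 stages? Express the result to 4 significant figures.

After 22 stages the ratio has grown by (√(4.00/3.02))^22 = (4.00/3.02)^(22/2).
= 1.32450^11 = 22.01.

22.01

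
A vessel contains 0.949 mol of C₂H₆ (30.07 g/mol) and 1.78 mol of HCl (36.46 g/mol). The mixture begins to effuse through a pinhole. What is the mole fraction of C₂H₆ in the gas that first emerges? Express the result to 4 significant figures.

0.3699

Effusion rate of each component ∝ n_i/√M_i (partial pressure × 1/√M).
x_C₂H₆(eff) = (n_C₂H₆/√M_C₂H₆) / (n_C₂H₆/√M_C₂H₆ + n_HCl/√M_HCl)
= (0.949/√30.07) / (0.949/√30.07 + 1.78/√36.46) = 0.1731/(0.1731 + 0.2948) = 0.3699.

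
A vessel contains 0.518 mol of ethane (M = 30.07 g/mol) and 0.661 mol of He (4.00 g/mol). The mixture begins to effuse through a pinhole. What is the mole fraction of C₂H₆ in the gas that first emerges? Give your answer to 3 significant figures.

Each component's effusion rate ∝ (its partial pressure)·(1/√M) ∝ n_i/√M_i.
x_C₂H₆(eff) = (n_C₂H₆/√M_C₂H₆) / (n_C₂H₆/√M_C₂H₆ + n_He/√M_He)
= (0.518/√30.07) / (0.518/√30.07 + 0.661/√4.00) = 0.09446/(0.09446 + 0.3305) = 0.222.

0.222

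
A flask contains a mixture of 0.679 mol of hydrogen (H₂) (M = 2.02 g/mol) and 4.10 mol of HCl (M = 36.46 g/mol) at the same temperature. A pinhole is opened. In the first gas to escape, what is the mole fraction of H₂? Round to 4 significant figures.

The effusion rate of species i is ∝ p_i/√M_i ∝ n_i/√M_i.
So x_H₂ in the escaping gas = (n_H₂/√M_H₂) / Σ(n_i/√M_i)
= (0.679/√2.02) / (0.679/√2.02 + 4.10/√36.46) = 0.4777/(0.4777 + 0.6790) = 0.4130.

0.4130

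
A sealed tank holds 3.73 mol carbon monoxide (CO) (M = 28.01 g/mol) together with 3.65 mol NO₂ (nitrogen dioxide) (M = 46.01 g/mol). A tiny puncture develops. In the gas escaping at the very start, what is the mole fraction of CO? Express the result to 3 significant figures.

0.567

Effusion rate of each component ∝ n_i/√M_i (partial pressure × 1/√M).
So x_CO in the escaping gas = (n_CO/√M_CO) / Σ(n_i/√M_i)
= (3.73/√28.01) / (3.73/√28.01 + 3.65/√46.01) = 0.7048/(0.7048 + 0.5381) = 0.567.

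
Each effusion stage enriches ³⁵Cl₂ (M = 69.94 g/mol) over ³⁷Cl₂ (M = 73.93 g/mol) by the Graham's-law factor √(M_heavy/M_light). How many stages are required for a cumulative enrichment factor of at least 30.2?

123

Single-stage factor α = √(73.93/69.94), so ln α = ½ ln(1.05705) = 0.02774.
Need α^N ≥ 30.2 ⇒ N ≥ ln(30.2) / ln α = 3.408 / 0.02774 = 122.85.
Minimum whole number of stages: N = 123.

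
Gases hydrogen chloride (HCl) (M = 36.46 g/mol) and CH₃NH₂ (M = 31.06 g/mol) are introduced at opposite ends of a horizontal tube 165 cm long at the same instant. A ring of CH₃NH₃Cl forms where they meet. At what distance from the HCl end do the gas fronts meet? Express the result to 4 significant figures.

79.20 cm

In equal time, each gas travels a distance ∝ its rate ∝ 1/√M, so d_HCl/d_CH₃NH₂ = √(M_CH₃NH₂/M_HCl) = √(31.06/36.46) = 0.9230.
With d_HCl + d_CH₃NH₂ = 165 cm, d_CH₃NH₂ = 165/(1 + 0.9230) = 85.80 cm.
d_HCl = 165 − 85.80 = 79.20 cm.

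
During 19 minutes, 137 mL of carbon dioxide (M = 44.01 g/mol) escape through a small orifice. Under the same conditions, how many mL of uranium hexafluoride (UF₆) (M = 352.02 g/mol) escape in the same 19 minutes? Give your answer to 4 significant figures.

48.44 mL

By Graham's law, rate_UF₆/rate_CO₂ = √(M_CO₂/M_UF₆) = √(44.01/352.02) = √0.1250 = 0.3536.
So the volume for UF₆ is 137 × 0.3536 = 48.44 mL.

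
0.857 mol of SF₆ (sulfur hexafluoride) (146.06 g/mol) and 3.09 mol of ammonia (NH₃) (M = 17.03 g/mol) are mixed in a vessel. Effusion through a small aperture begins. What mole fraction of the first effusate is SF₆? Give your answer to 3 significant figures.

Rate_i ∝ x_i/√M_i (Graham's law weighted by mole fraction), so the effusate composition follows n_i/√M_i.
So x_SF₆ in the escaping gas = (n_SF₆/√M_SF₆) / Σ(n_i/√M_i)
= (0.857/√146.06) / (0.857/√146.06 + 3.09/√17.03) = 0.07091/(0.07091 + 0.7488) = 0.0865.

0.0865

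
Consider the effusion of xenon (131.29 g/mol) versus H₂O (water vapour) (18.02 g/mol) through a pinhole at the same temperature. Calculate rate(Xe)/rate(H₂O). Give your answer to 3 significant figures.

0.370

Graham's law gives rate_Xe/rate_H₂O = √(M_H₂O/M_Xe) = √(18.02/131.29) = √0.1373 = 0.370.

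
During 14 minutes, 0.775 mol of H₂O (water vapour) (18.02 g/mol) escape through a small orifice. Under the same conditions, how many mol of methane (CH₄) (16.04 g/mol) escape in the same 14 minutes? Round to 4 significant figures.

Using Graham's law: rate_CH₄/rate_H₂O = √(M_H₂O/M_CH₄) = √(18.02/16.04) = √1.123 = 1.060.
So the amount for CH₄ is 0.775 × 1.060 = 0.8214 mol.

0.8214 mol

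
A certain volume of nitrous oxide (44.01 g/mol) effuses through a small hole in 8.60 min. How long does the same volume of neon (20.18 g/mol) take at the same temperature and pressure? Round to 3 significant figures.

Since effusion rate ∝ 1/√M, t_Ne/t_N₂O = √(M_Ne/M_N₂O) = √(20.18/44.01) = √0.4585 = 0.6772.
So the time for Ne is 8.60 × 0.6772 = 5.82 min.

5.82 min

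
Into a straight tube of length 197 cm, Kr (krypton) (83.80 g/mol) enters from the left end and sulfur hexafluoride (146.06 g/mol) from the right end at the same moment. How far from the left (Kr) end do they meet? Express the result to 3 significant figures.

112 cm

In equal time, each gas travels a distance ∝ its rate ∝ 1/√M, so d_Kr/d_SF₆ = √(M_SF₆/M_Kr) = √(146.06/83.80) = 1.320.
With d_Kr + d_SF₆ = 197 cm, d_SF₆ = 197/(1 + 1.320) = 84.91 cm.
d_Kr = 197 − 84.91 = 112 cm.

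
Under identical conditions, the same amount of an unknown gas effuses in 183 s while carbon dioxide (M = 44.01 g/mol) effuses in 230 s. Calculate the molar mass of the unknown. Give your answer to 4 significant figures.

27.86 g/mol

Using Graham's law: t_X/t_CO₂ = √(M_X/M_CO₂).
183/230 = 0.7957 = √(M_X/44.01)
M_X = 44.01 × 0.7957² = 44.01 × 0.6331 = 27.86 g/mol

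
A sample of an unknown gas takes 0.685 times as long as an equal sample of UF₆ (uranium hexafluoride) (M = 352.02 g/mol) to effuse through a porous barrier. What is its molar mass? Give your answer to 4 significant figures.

165.2 g/mol

From Graham's law, t_X/t_UF₆ = √(M_X/M_UF₆).
0.685 = √(M_X/352.02)
M_X = 352.02 × 0.685² = 352.02 × 0.4692 = 165.2 g/mol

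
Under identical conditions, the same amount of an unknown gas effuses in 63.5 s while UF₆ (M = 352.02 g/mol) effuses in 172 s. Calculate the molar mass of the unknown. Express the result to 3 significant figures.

48.0 g/mol

Graham's law gives t_X/t_UF₆ = √(M_X/M_UF₆).
63.5/172 = 0.3692 = √(M_X/352.02)
M_X = 352.02 × 0.3692² = 352.02 × 0.1363 = 48.0 g/mol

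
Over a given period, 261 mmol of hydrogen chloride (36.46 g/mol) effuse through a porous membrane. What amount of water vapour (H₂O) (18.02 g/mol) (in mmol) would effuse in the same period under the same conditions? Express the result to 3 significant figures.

371 mmol

Since effusion rate ∝ 1/√M, rate_H₂O/rate_HCl = √(M_HCl/M_H₂O) = √(36.46/18.02) = √2.023 = 1.422.
So the amount for H₂O is 261 × 1.422 = 371 mmol.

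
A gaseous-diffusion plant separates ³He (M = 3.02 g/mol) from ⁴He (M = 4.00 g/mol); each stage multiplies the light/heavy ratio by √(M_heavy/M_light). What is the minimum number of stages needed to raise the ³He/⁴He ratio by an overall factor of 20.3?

Single-stage factor α = √(4.00/3.02), so ln α = ½ ln(1.32450) = 0.1405.
Need α^N ≥ 20.3 ⇒ N ≥ ln(20.3) / ln α = 3.011 / 0.1405 = 21.43.
So at least 22 stages are needed.

22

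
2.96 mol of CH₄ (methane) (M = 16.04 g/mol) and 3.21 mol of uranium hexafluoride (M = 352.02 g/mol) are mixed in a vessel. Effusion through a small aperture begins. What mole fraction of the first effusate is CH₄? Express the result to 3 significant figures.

0.812

Effusion rate of each component ∝ n_i/√M_i (partial pressure × 1/√M).
x_CH₄(eff) = (n_CH₄/√M_CH₄) / (n_CH₄/√M_CH₄ + n_UF₆/√M_UF₆)
= (2.96/√16.04) / (2.96/√16.04 + 3.21/√352.02) = 0.7391/(0.7391 + 0.1711) = 0.812.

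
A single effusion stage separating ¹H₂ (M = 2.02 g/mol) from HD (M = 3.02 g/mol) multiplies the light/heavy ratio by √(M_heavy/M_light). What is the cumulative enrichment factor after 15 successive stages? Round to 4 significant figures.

20.41

After 15 stages the ratio has grown by (√(3.02/2.02))^15 = (3.02/2.02)^(15/2).
= 1.49505^(15/2) = 20.41.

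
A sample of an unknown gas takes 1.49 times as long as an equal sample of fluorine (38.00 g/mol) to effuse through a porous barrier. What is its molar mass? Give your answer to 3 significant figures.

84.4 g/mol

By Graham's law, t_X/t_F₂ = √(M_X/M_F₂).
1.49 = √(M_X/38.00)
M_X = 38.00 × 1.49² = 38.00 × 2.220 = 84.4 g/mol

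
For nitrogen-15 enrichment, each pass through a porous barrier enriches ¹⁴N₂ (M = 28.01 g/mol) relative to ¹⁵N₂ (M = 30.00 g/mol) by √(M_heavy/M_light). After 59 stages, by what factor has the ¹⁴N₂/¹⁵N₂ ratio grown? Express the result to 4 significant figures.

Each stage multiplies the ratio by α = √(30.00/28.01), so after 59 stages the overall factor is α^59 = (30.00/28.01)^(59/2).
= 1.07105^(59/2) = 7.574.

7.574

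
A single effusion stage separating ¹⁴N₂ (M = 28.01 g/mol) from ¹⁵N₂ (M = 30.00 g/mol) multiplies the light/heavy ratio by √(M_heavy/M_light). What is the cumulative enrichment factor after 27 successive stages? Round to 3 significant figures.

2.53

After 27 stages the ratio has grown by (√(30.00/28.01))^27 = (30.00/28.01)^(27/2).
= 1.07105^(27/2) = 2.53.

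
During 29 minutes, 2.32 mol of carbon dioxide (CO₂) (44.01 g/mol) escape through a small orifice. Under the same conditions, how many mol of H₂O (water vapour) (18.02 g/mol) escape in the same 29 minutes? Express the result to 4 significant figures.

Graham's law gives rate_H₂O/rate_CO₂ = √(M_CO₂/M_H₂O) = √(44.01/18.02) = √2.442 = 1.563.
So the amount for H₂O is 2.32 × 1.563 = 3.626 mol.

3.626 mol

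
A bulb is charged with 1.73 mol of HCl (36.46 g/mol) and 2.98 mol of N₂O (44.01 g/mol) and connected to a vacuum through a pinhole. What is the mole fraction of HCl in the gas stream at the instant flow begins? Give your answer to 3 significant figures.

Effusion rate of each component ∝ n_i/√M_i (partial pressure × 1/√M).
Mole fraction of HCl in the effusate = (n_HCl/√M_HCl) / (n_HCl/√M_HCl + n_N₂O/√M_N₂O)
= (1.73/√36.46) / (1.73/√36.46 + 2.98/√44.01) = 0.2865/(0.2865 + 0.4492) = 0.389.

0.389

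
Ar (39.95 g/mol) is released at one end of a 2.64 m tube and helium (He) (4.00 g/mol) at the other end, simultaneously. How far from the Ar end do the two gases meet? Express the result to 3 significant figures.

In equal time, each gas travels a distance ∝ its rate ∝ 1/√M, so d_Ar/d_He = √(M_He/M_Ar) = √(4.00/39.95) = 0.3164.
With d_Ar + d_He = 2.64 m, d_He = 2.64/(1 + 0.3164) = 2.005 m.
d_Ar = 2.64 − 2.005 = 0.635 m.

0.635 m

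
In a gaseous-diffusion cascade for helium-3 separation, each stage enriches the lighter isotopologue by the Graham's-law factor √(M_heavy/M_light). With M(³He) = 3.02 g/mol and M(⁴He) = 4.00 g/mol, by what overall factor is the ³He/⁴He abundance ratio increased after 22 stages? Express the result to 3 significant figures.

Overall factor = α^22 with α = √(4.00/3.02), i.e. (4.00/3.02)^(22/2).
= 1.32450^11 = 22.0.

22.0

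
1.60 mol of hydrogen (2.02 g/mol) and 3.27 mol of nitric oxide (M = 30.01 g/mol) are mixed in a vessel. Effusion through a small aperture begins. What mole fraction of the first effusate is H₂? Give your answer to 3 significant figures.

0.653

The effusion rate of species i is ∝ p_i/√M_i ∝ n_i/√M_i.
x_H₂(eff) = (n_H₂/√M_H₂) / (n_H₂/√M_H₂ + n_NO/√M_NO)
= (1.60/√2.02) / (1.60/√2.02 + 3.27/√30.01) = 1.126/(1.126 + 0.5969) = 0.653.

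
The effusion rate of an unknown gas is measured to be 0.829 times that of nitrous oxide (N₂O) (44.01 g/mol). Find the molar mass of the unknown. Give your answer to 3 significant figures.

Using Graham's law: rate_X/rate_N₂O = √(M_N₂O/M_X).
0.829 = √(44.01/M_X)
M_X = 44.01 / 0.829² = 44.01 / 0.6872 = 64.0 g/mol

64.0 g/mol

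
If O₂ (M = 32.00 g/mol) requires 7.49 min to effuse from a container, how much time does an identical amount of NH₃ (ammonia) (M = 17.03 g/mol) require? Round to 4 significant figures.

5.464 min

Since effusion rate ∝ 1/√M, t_NH₃/t_O₂ = √(M_NH₃/M_O₂) = √(17.03/32.00) = √0.5322 = 0.7295.
So the time for NH₃ is 7.49 × 0.7295 = 5.464 min.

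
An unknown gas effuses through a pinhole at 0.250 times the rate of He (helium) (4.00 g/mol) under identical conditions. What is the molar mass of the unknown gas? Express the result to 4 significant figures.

64.00 g/mol

Graham's law gives rate_X/rate_He = √(M_He/M_X).
0.250 = √(4.00/M_X)
M_X = 4.00 / 0.250² = 4.00 / 0.06250 = 64.00 g/mol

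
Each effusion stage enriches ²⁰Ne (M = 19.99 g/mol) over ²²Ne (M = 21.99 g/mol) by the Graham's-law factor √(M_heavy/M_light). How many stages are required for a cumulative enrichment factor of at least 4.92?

34

Per stage α = (21.99/19.99)^(1/2) = 1.10005^0.5, giving ln α = 0.04768.
Need α^N ≥ 4.92 ⇒ N ≥ ln(4.92) / ln α = 1.593 / 0.04768 = 33.42.
So at least 34 stages are needed.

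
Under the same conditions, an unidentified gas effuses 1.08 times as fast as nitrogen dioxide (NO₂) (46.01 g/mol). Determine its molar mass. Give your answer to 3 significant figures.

39.4 g/mol

By Graham's law, rate_X/rate_NO₂ = √(M_NO₂/M_X).
1.08 = √(46.01/M_X)
M_X = 46.01 / 1.08² = 46.01 / 1.166 = 39.4 g/mol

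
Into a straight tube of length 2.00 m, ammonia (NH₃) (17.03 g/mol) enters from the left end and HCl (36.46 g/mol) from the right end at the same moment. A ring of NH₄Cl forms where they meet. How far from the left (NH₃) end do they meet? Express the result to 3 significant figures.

1.19 m

The fronts meet when d_NH₃ + d_HCl = L with d_NH₃/d_HCl = √(M_HCl/M_NH₃) (Graham's law). Here √(M_HCl/M_NH₃) = √(36.46/17.03) = 1.463.
With d_NH₃ + d_HCl = 2.00 m, d_HCl = 2.00/(1 + 1.463) = 0.8120 m.
d_NH₃ = 2.00 − 0.8120 = 1.19 m.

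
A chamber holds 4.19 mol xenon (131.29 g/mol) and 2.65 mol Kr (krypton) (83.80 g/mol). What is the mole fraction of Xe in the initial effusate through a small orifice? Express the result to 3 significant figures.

0.558

Effusion rate of each component ∝ n_i/√M_i (partial pressure × 1/√M).
x_Xe(eff) = (n_Xe/√M_Xe) / (n_Xe/√M_Xe + n_Kr/√M_Kr)
= (4.19/√131.29) / (4.19/√131.29 + 2.65/√83.80) = 0.3657/(0.3657 + 0.2895) = 0.558.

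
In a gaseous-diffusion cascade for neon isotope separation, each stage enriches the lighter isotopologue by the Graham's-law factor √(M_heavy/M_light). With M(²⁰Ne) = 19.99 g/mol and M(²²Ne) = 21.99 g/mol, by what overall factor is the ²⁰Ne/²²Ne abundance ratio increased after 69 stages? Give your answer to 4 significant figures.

26.84

After 69 stages the ratio has grown by (√(21.99/19.99))^69 = (21.99/19.99)^(69/2).
= 1.10005^(69/2) = 26.84.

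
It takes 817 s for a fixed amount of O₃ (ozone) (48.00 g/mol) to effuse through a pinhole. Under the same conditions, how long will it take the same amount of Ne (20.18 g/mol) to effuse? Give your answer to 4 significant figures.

529.7 s

Since effusion rate ∝ 1/√M, t_Ne/t_O₃ = √(M_Ne/M_O₃) = √(20.18/48.00) = √0.4204 = 0.6484.
So the time for Ne is 817 × 0.6484 = 529.7 s.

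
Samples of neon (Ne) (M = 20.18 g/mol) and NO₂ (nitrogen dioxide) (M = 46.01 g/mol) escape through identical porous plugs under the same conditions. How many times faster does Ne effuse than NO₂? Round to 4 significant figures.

1.510

Since effusion rate ∝ 1/√M, rate_Ne/rate_NO₂ = √(M_NO₂/M_Ne) = √(46.01/20.18) = √2.280 = 1.510.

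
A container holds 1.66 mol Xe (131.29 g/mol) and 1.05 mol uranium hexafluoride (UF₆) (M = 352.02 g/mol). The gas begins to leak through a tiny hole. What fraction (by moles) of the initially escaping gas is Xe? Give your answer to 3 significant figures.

0.721

Effusion rate of each component ∝ n_i/√M_i (partial pressure × 1/√M).
x_Xe(eff) = (n_Xe/√M_Xe) / (n_Xe/√M_Xe + n_UF₆/√M_UF₆)
= (1.66/√131.29) / (1.66/√131.29 + 1.05/√352.02) = 0.1449/(0.1449 + 0.05596) = 0.721.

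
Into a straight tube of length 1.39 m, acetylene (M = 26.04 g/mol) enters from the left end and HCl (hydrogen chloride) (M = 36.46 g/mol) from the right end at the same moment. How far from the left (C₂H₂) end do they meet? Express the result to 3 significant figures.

0.753 m

Distances travelled in equal time are proportional to diffusion rates, so d_C₂H₂/d_HCl = √(M_HCl/M_C₂H₂) = √(36.46/26.04) = 1.183.
With d_C₂H₂ + d_HCl = 1.39 m, d_HCl = 1.39/(1 + 1.183) = 0.6367 m.
d_C₂H₂ = 1.39 − 0.6367 = 0.753 m.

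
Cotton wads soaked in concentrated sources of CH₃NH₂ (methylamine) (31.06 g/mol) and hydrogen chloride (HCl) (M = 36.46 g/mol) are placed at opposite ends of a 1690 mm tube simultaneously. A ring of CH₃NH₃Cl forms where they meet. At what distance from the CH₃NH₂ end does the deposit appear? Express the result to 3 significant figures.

Distances travelled in equal time are proportional to diffusion rates, so d_CH₃NH₂/d_HCl = √(M_HCl/M_CH₃NH₂) = √(36.46/31.06) = 1.083.
With d_CH₃NH₂ + d_HCl = 1690 mm, d_HCl = 1690/(1 + 1.083) = 811.2 mm.
d_CH₃NH₂ = 1690 − 811.2 = 879 mm.

879 mm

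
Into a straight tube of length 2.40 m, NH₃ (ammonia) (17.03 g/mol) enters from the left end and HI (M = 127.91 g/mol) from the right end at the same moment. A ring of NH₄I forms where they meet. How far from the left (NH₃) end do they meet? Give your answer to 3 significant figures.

1.76 m

The fronts meet when d_NH₃ + d_HI = L with d_NH₃/d_HI = √(M_HI/M_NH₃) (Graham's law). Here √(M_HI/M_NH₃) = √(127.91/17.03) = 2.741.
With d_NH₃ + d_HI = 2.40 m, d_HI = 2.40/(1 + 2.741) = 0.6416 m.
d_NH₃ = 2.40 − 0.6416 = 1.76 m.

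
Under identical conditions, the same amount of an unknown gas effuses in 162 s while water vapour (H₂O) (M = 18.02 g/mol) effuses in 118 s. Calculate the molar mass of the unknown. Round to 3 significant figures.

34.0 g/mol

Since effusion rate ∝ 1/√M, t_X/t_H₂O = √(M_X/M_H₂O).
162/118 = 1.373 = √(M_X/18.02)
M_X = 18.02 × 1.373² = 18.02 × 1.885 = 34.0 g/mol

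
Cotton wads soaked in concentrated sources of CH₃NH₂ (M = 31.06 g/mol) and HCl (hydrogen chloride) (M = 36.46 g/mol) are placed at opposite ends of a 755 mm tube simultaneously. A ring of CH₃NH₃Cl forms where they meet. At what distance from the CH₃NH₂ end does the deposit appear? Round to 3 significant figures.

393 mm

In equal time, each gas travels a distance ∝ its rate ∝ 1/√M, so d_CH₃NH₂/d_HCl = √(M_HCl/M_CH₃NH₂) = √(36.46/31.06) = 1.083.
With d_CH₃NH₂ + d_HCl = 755 mm, d_HCl = 755/(1 + 1.083) = 362.4 mm.
d_CH₃NH₂ = 755 − 362.4 = 393 mm.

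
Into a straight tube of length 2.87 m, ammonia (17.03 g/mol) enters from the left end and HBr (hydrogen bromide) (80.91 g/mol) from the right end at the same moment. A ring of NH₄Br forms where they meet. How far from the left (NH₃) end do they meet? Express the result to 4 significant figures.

1.967 m

The fronts meet when d_NH₃ + d_HBr = L with d_NH₃/d_HBr = √(M_HBr/M_NH₃) (Graham's law). Here √(M_HBr/M_NH₃) = √(80.91/17.03) = 2.180.
With d_NH₃ + d_HBr = 2.87 m, d_HBr = 2.87/(1 + 2.180) = 0.9026 m.
d_NH₃ = 2.87 − 0.9026 = 1.967 m.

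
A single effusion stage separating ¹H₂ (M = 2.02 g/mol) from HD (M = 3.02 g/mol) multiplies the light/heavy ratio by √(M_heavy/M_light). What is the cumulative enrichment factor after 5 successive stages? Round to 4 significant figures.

2.733

After 5 stages the ratio has grown by (√(3.02/2.02))^5 = (3.02/2.02)^(5/2).
= 1.49505^(5/2) = 2.733.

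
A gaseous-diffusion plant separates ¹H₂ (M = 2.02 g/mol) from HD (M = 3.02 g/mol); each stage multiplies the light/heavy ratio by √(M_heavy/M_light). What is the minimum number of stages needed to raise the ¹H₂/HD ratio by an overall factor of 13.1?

13

Per stage α = (3.02/2.02)^(1/2) = 1.49505^0.5, giving ln α = 0.2011.
Need α^N ≥ 13.1 ⇒ N ≥ ln(13.1) / ln α = 2.573 / 0.2011 = 12.79.
Minimum whole number of stages: N = 13.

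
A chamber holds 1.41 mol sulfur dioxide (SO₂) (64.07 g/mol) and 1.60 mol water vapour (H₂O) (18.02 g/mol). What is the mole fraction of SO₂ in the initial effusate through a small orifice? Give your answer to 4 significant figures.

Each component's effusion rate ∝ (its partial pressure)·(1/√M) ∝ n_i/√M_i.
x_SO₂(eff) = (n_SO₂/√M_SO₂) / (n_SO₂/√M_SO₂ + n_H₂O/√M_H₂O)
= (1.41/√64.07) / (1.41/√64.07 + 1.60/√18.02) = 0.1762/(0.1762 + 0.3769) = 0.3185.

0.3185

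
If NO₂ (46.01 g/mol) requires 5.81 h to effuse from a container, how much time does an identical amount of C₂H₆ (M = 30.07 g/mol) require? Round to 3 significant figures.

Since effusion rate ∝ 1/√M, t_C₂H₆/t_NO₂ = √(M_C₂H₆/M_NO₂) = √(30.07/46.01) = √0.6536 = 0.8084.
So the time for C₂H₆ is 5.81 × 0.8084 = 4.70 h.

4.70 h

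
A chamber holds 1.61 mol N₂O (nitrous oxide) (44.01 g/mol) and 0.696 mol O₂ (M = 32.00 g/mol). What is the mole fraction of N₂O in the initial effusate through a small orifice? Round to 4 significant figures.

Effusion rate of each component ∝ n_i/√M_i (partial pressure × 1/√M).
x_N₂O(eff) = (n_N₂O/√M_N₂O) / (n_N₂O/√M_N₂O + n_O₂/√M_O₂)
= (1.61/√44.01) / (1.61/√44.01 + 0.696/√32.00) = 0.2427/(0.2427 + 0.1230) = 0.6636.

0.6636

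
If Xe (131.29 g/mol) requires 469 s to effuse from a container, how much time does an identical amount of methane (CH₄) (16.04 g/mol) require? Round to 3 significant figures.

164 s

Graham's law gives t_CH₄/t_Xe = √(M_CH₄/M_Xe) = √(16.04/131.29) = √0.1222 = 0.3495.
So the time for CH₄ is 469 × 0.3495 = 164 s.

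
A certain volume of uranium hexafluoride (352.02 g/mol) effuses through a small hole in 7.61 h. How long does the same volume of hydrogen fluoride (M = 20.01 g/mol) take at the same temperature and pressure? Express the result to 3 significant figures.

1.81 h

From Graham's law, t_HF/t_UF₆ = √(M_HF/M_UF₆) = √(20.01/352.02) = √0.05684 = 0.2384.
So the time for HF is 7.61 × 0.2384 = 1.81 h.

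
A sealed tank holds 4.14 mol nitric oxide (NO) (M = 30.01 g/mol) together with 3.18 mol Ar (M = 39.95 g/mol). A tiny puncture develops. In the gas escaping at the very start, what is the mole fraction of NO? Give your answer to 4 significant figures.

0.6003

Each component's effusion rate ∝ (its partial pressure)·(1/√M) ∝ n_i/√M_i.
x_NO(eff) = (n_NO/√M_NO) / (n_NO/√M_NO + n_Ar/√M_Ar)
= (4.14/√30.01) / (4.14/√30.01 + 3.18/√39.95) = 0.7557/(0.7557 + 0.5031) = 0.6003.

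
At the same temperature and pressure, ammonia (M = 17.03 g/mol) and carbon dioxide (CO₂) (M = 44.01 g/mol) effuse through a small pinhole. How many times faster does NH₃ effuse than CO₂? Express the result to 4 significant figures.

By Graham's law, rate_NH₃/rate_CO₂ = √(M_CO₂/M_NH₃) = √(44.01/17.03) = √2.584 = 1.608.

1.608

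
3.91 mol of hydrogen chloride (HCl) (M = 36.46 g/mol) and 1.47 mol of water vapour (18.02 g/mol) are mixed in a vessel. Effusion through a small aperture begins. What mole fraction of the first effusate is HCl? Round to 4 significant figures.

Rate_i ∝ x_i/√M_i (Graham's law weighted by mole fraction), so the effusate composition follows n_i/√M_i.
Mole fraction of HCl in the effusate = (n_HCl/√M_HCl) / (n_HCl/√M_HCl + n_H₂O/√M_H₂O)
= (3.91/√36.46) / (3.91/√36.46 + 1.47/√18.02) = 0.6475/(0.6475 + 0.3463) = 0.6516.

0.6516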